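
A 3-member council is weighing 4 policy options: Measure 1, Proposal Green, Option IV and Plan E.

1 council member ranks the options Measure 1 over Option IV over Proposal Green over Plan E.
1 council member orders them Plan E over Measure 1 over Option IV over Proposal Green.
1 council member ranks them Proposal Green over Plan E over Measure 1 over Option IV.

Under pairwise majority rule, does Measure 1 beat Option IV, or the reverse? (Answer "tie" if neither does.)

Ballots ranking Measure 1 above Option IV: 1 + 1 + 1 = 3.
Ballots ranking Option IV above Measure 1: 3 − 3 = 0.
Measure 1 wins the head-to-head 3–0.

Measure 1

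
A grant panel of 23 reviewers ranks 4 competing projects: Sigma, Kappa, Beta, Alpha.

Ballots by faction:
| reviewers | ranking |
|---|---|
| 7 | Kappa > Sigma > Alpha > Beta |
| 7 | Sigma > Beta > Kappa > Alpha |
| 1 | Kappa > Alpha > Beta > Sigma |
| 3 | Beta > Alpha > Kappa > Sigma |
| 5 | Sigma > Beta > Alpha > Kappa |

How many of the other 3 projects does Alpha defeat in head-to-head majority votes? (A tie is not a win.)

0

Alpha against each rival (23 reviewers):
Alpha vs Sigma: 4 to 19, Sigma.
Alpha vs Kappa: 8 to 15, Kappa.
Alpha vs Beta: Beta wins 15–8.
Alpha beats no one; loses to Sigma, Kappa, Beta — 0 pairwise wins.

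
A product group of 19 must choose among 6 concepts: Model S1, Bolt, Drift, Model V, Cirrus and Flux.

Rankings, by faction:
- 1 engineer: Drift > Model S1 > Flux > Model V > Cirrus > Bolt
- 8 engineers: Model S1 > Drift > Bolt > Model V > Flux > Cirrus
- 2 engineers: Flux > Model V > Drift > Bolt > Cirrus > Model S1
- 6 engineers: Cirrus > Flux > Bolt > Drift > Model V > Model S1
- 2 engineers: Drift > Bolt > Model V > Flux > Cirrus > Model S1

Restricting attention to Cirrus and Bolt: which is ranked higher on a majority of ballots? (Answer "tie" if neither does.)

Ballots ranking Cirrus above Bolt: 1 + 6 = 7.
Ballots ranking Bolt above Cirrus: 19 − 7 = 12.
Bolt wins the head-to-head 12–7.

Bolt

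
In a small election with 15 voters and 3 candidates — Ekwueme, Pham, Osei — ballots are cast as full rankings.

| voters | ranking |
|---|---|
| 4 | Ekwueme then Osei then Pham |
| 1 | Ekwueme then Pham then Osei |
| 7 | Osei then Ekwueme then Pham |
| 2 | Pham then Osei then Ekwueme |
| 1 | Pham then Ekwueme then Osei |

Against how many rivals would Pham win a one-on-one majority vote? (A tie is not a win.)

0

Pham against each rival (15 voters):
Pham vs Ekwueme: 3 to 12, Ekwueme.
Pham–Osei: Osei 11–4.
Pham beats no one; loses to Ekwueme, Osei — 0 pairwise wins.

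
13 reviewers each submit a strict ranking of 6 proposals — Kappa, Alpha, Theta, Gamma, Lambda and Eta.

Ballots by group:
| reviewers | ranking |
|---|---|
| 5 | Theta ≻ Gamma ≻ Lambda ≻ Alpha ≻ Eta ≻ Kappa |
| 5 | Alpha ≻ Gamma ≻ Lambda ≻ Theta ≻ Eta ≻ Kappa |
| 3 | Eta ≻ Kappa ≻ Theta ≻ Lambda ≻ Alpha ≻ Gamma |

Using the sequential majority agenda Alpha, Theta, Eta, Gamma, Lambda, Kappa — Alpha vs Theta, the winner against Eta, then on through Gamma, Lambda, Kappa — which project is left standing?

Round 1: Alpha vs Theta — 5–8, Theta advances.
Round 2: Theta vs Eta — 10–3, Theta advances.
Round 3: Theta vs Gamma — 8–5, Theta advances.
Round 4: Theta vs Lambda — 8–5, Theta advances.
Round 5: Theta vs Kappa — 10–3, Theta advances.
Theta survives the agenda.

Theta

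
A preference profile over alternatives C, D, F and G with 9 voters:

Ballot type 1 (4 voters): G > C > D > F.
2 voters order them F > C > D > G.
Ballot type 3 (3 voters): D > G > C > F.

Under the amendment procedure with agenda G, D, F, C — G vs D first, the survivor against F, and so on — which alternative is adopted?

Round 1: G vs D — 4–5, D advances.
Round 2: D vs F — 7–2, D advances.
Round 3: D vs C — 3–6, C advances.
The agenda winner is C.

C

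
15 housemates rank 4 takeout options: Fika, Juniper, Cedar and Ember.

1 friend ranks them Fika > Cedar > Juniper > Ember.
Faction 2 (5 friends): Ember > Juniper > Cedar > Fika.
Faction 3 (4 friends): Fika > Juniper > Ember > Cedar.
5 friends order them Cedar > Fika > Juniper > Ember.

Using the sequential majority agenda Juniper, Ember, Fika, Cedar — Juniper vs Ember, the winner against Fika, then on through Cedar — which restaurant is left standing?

Round 1: Juniper vs Ember — 10–5, Juniper advances.
Round 2: Juniper vs Fika — 5–10, Fika advances.
Round 3: Fika vs Cedar — 5–10, Cedar advances.
The agenda winner is Cedar.

Cedar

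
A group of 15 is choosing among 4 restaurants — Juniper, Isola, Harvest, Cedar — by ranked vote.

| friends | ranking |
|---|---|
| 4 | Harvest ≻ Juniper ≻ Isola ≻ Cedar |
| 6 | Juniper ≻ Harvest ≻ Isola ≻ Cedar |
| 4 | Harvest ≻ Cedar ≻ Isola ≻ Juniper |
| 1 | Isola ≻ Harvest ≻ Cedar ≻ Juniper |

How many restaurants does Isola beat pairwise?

Isola against each rival (15 friends):
Isola vs Juniper: Juniper wins 10–5.
Isola vs Harvest: Harvest wins 14–1.
Isola vs Cedar: Isola wins 11–4.
Isola beats Cedar; loses to Juniper, Harvest — 1 pairwise win.

1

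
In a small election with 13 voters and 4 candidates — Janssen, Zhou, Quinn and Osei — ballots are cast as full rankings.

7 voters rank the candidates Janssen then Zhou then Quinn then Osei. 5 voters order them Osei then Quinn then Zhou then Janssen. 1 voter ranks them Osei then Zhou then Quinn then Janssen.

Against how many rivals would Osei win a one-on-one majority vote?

0

Osei against each rival (13 voters):
Osei vs Janssen: Janssen, 7–6.
Osei vs Zhou: 6 to 7, Zhou.
Osei vs Quinn: 5+1 = 6 for Osei, 7 for Quinn — Quinn by 7–6.
Osei beats no one; loses to Janssen, Zhou, Quinn — 0 pairwise wins.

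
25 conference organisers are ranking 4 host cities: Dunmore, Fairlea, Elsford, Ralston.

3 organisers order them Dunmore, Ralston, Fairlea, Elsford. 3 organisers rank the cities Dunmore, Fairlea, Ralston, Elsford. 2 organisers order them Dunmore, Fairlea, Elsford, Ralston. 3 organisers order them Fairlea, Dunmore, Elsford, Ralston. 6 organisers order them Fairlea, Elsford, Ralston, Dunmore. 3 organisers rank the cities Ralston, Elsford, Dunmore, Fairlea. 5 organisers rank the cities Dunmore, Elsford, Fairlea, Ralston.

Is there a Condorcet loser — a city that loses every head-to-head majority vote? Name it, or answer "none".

Ralston

Pairwise majorities:
Dunmore–Fairlea: Dunmore 16–9.
Dunmore vs Elsford: Dunmore wins 16–9.
Dunmore vs Ralston: Dunmore, 16–9.
Fairlea vs Elsford: 3+3+2+3+6 = 17 for Fairlea, 8 for Elsford — Fairlea by 17–8.
Fairlea vs Ralston: 19 to 6, Fairlea.
Elsford vs Ralston: Elsford wins 16–9.
Ralston loses to every other city — it is the Condorcet loser.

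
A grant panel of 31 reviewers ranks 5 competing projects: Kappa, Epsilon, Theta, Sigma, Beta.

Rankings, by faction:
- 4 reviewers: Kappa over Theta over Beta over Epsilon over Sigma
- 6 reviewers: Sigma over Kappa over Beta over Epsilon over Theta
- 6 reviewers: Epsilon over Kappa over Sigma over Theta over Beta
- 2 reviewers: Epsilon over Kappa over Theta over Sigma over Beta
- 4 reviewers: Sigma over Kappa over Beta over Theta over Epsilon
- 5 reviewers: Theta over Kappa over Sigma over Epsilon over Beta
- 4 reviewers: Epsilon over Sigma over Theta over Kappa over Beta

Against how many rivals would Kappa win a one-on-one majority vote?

Kappa against each rival (31 reviewers):
Kappa vs Epsilon: Kappa is ranked higher on 4+6+4+5 = 19 ballots, Epsilon on 12. Kappa wins 19–12.
Kappa vs Theta: Kappa preferred on 4+6+6+2+4 = 22 ballots; Kappa wins 22–9.
Kappa vs Sigma: 17 to 14, Kappa.
Kappa vs Beta: Kappa wins 31–0.
Kappa beats Epsilon, Theta, Sigma, Beta — 4 pairwise wins.

4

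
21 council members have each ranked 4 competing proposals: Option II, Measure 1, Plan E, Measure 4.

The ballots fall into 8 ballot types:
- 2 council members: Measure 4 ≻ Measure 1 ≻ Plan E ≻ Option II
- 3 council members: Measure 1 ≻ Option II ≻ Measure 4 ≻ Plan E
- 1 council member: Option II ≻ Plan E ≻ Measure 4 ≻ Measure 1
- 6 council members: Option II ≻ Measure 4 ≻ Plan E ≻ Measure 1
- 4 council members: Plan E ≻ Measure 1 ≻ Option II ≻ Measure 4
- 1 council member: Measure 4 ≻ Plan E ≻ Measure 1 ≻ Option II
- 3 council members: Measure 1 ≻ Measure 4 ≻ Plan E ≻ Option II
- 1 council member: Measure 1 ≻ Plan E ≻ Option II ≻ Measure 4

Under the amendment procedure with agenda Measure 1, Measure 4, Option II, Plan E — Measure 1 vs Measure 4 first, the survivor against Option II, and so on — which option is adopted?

Plan E

Round 1: Measure 1 vs Measure 4 — 11–10, Measure 1 advances.
Round 2: Measure 1 vs Option II — 14–7, Measure 1 advances.
Round 3: Measure 1 vs Plan E — 9–12, Plan E advances.
Plan E survives the agenda.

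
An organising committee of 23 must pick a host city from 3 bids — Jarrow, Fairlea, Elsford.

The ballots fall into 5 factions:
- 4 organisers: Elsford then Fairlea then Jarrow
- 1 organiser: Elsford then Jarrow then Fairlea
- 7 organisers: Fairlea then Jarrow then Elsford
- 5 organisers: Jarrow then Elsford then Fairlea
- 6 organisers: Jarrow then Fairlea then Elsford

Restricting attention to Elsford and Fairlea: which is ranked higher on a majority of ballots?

Ballots ranking Elsford above Fairlea: 4 + 1 + 5 = 10.
Ballots ranking Fairlea above Elsford: 23 − 10 = 13.
Fairlea wins the head-to-head 13–10.

Fairlea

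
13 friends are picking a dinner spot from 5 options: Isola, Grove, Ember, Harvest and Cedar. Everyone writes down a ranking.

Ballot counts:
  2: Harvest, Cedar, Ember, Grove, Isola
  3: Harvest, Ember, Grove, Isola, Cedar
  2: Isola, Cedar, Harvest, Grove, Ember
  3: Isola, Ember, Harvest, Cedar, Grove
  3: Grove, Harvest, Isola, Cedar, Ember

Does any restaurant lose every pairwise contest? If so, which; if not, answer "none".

none

Head-to-head results (13 friends):
Isola vs Grove: Isola preferred on 2+3 = 5 ballots; Grove wins 8–5.
Isola vs Ember: Isola is ranked higher on 2+3+3 = 8 ballots, Ember on 5. Isola wins 8–5.
Isola vs Harvest: Isola is ranked higher on 2+3 = 5 ballots, Harvest on 8. Harvest wins 8–5.
Isola vs Cedar: Isola wins 11–2.
Grove vs Ember: Ember, 8–5.
Grove vs Harvest: 3 for Grove, 10 for Harvest — Harvest by 10–3.
Grove vs Cedar: 3+3 = 6 for Grove, 7 for Cedar — Cedar by 7–6.
Ember vs Harvest: Harvest wins 10–3.
Ember–Cedar: Cedar 7–6.
Harvest vs Cedar: 11 to 2, Harvest.
Each restaurant has at least one pairwise win (Isola beats Ember; Grove beats Isola; Ember beats Grove; Harvest beats Isola; Cedar beats Grove) — no Condorcet loser.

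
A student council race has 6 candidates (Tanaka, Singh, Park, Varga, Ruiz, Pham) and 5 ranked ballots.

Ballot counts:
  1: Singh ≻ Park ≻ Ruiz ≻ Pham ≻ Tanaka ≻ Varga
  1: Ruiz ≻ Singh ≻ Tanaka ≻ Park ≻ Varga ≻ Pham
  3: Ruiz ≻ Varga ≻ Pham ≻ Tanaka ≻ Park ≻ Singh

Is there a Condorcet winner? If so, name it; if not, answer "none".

Ruiz

Check each pair by majority over 5 ballots:
Tanaka–Singh: Tanaka 3–2.
Tanaka vs Park: Tanaka, 4–1.
Tanaka vs Varga: Varga wins 3–2.
Tanaka–Ruiz: Ruiz 5–0.
Tanaka–Pham: Pham 4–1.
Singh vs Park: Park, 3–2.
Singh–Varga: Varga 3–2.
Singh vs Ruiz: Ruiz wins 4–1.
Singh vs Pham: Pham, 3–2.
Park vs Varga: Varga wins 3–2.
Park–Ruiz: Ruiz 4–1.
Park vs Pham: Pham wins 3–2.
Varga–Ruiz: Ruiz 5–0.
Varga–Pham: Varga 4–1.
Ruiz vs Pham: Ruiz wins 5–0.
Ruiz defeats every rival head-to-head and is the Condorcet winner.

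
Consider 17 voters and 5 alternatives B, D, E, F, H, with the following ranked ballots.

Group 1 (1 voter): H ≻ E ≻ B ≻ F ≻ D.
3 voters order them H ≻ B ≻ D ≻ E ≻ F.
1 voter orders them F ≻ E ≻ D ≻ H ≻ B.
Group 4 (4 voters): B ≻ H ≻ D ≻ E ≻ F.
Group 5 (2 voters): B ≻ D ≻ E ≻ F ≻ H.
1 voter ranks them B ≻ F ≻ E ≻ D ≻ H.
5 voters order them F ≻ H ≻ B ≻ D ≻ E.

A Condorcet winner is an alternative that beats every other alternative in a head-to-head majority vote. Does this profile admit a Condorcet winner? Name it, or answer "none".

none

Head-to-head results (17 voters):
B vs D: B preferred on 1+3+4+2+1+5 = 16 ballots; B wins 16–1.
B vs E: B is ranked higher on 3+4+2+1+5 = 15 ballots, E on 2. B wins 15–2.
B vs F: 11 to 6, B.
B vs H: 7 to 10, H.
D vs E: D preferred on 3+4+2+5 = 14 ballots; D wins 14–3.
D vs F: 9 to 8, D.
D vs H: 1+2+1 = 4 for D, 13 for H — H by 13–4.
E vs F: 1+3+4+2 = 10 for E, 7 for F — E by 10–7.
E vs H: 4 to 13, H.
F vs H: 9 to 8, F.
Every alternative loses at least once (B loses to H; D loses to B; E loses to B; F loses to B; H loses to F). The majority relation contains the cycle B > F > H > B, so there is no Condorcet winner.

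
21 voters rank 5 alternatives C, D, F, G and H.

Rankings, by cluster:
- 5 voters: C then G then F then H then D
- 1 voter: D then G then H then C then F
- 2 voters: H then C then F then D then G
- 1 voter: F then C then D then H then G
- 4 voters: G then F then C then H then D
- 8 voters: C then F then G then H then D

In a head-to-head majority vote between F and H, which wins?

F

Ballots ranking F above H: 5 + 1 + 4 + 8 = 18.
Ballots ranking H above F: 21 − 18 = 3.
F wins the head-to-head 18–3.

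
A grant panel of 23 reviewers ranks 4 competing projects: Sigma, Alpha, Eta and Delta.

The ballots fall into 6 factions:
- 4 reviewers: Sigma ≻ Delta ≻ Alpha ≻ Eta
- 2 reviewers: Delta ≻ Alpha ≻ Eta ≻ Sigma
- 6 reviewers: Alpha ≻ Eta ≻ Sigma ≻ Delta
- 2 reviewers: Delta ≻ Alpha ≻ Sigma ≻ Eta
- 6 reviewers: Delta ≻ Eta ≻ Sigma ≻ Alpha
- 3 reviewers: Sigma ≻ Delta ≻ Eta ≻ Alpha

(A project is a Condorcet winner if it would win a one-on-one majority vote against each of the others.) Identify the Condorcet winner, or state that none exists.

none

Check each pair by majority over 23 ballots:
Sigma–Alpha: Sigma 13–10.
Sigma vs Eta: Eta wins 14–9.
Sigma–Delta: Sigma 13–10.
Alpha vs Eta: Alpha, 14–9.
Alpha vs Delta: Delta, 17–6.
Eta vs Delta: Delta, 17–6.
Every project loses at least once (Sigma loses to Eta; Alpha loses to Sigma; Eta loses to Alpha; Delta loses to Sigma). The majority relation contains the cycle Sigma beats Alpha beats Eta beats Sigma, so there is no Condorcet winner.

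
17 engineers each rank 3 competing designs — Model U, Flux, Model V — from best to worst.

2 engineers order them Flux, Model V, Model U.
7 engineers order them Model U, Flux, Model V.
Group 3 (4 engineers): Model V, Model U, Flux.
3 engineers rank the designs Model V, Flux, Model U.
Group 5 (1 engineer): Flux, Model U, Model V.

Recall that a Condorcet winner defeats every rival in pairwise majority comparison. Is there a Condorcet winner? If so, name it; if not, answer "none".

none

Check each pair by majority over 17 ballots:
Model U vs Flux: Model U is ranked higher on 7+4 = 11 ballots, Flux on 6. Model U wins 11–6.
Model U–Model V: Model V 9–8.
Flux vs Model V: Flux preferred on 2+7+1 = 10 ballots; Flux wins 10–7.
No design is unbeaten: Model U loses to Model V; Flux loses to Model U; Model V loses to Flux. In particular Model U → Flux → Model V → Model U is a majority cycle — no Condorcet winner exists.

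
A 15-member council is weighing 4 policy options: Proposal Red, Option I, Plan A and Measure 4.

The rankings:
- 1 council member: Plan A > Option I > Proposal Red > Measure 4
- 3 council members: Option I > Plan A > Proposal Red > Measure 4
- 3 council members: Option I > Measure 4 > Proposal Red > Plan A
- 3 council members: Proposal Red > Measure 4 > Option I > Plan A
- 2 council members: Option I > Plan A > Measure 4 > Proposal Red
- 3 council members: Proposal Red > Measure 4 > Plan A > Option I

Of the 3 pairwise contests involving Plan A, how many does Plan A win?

0

Plan A against each rival (15 council members):
Plan A vs Proposal Red: 6 to 9, Proposal Red.
Plan A vs Option I: Option I, 11–4.
Plan A vs Measure 4: Plan A preferred on 1+3+2 = 6 ballots; Measure 4 wins 9–6.
Plan A beats no one; loses to Proposal Red, Option I, Measure 4 — 0 pairwise wins.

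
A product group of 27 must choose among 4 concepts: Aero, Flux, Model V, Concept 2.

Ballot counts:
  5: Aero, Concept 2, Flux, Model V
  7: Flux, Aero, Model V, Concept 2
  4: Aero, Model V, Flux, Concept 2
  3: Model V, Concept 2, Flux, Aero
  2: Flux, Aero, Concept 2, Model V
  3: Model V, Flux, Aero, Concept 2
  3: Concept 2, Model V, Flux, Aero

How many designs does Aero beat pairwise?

Aero against each rival (27 engineers):
Aero vs Flux: Flux wins 18–9.
Aero vs Model V: Aero, 18–9.
Aero vs Concept 2: Aero preferred on 5+7+4+2+3 = 21 ballots; Aero wins 21–6.
Aero beats Model V, Concept 2; loses to Flux — 2 pairwise wins.

2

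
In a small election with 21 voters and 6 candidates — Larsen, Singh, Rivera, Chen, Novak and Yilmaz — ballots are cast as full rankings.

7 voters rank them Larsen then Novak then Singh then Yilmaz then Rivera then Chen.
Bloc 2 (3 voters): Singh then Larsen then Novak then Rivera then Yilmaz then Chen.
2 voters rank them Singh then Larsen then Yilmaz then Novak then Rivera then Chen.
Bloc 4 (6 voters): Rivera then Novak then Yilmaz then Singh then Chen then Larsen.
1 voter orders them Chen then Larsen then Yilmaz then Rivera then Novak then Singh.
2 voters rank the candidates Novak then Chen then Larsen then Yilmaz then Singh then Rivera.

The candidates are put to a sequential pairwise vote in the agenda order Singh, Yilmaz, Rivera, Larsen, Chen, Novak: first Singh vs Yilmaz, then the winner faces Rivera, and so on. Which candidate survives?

Novak

Round 1: Singh vs Yilmaz — 12–9, Singh advances.
Round 2: Singh vs Rivera — 14–7, Singh advances.
Round 3: Singh vs Larsen — 11–10, Singh advances.
Round 4: Singh vs Chen — 18–3, Singh advances.
Round 5: Singh vs Novak — 5–16, Novak advances.
Novak survives the agenda.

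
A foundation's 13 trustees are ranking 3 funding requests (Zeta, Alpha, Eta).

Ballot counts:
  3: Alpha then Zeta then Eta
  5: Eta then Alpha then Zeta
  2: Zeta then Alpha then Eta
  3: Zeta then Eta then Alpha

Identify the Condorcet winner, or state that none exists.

none

Pairwise majorities:
Zeta vs Alpha: 2+3 = 5 for Zeta, 8 for Alpha — Alpha by 8–5.
Zeta vs Eta: Zeta preferred on 3+2+3 = 8 ballots; Zeta wins 8–5.
Alpha vs Eta: 5 to 8, Eta.
Every project loses at least once (Zeta loses to Alpha; Alpha loses to Eta; Eta loses to Zeta). The majority relation contains the cycle Zeta beats Eta beats Alpha beats Zeta, so there is no Condorcet winner.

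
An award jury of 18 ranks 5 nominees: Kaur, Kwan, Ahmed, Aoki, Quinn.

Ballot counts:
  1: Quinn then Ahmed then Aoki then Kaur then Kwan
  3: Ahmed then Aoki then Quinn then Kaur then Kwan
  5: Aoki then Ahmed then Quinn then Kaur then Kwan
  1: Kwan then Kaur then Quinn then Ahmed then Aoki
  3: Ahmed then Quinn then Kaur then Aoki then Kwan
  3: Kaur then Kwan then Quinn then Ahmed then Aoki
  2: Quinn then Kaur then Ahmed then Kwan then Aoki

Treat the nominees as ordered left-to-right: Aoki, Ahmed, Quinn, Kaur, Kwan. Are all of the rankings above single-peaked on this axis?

yes

Axis positions: Aoki=1, Ahmed=2, Quinn=3, Kaur=4, Kwan=5.
Type 1 (peak Quinn at position 3): ranking walks positions 3-2-1-4-5, expanding outward from the peak — single-peaked.
Type 2 (peak Ahmed at position 2): ranking walks positions 2-1-3-4-5, expanding outward from the peak — single-peaked.
Type 3 (peak Aoki at position 1): ranking walks positions 1-2-3-4-5, expanding outward from the peak — single-peaked.
Type 4 (peak Kwan at position 5): ranking walks positions 5-4-3-2-1, expanding outward from the peak — single-peaked.
Type 5 (peak Ahmed at position 2): ranking walks positions 2-3-4-1-5, expanding outward from the peak — single-peaked.
Type 6 (peak Kaur at position 4): ranking walks positions 4-5-3-2-1, expanding outward from the peak — single-peaked.
Type 7 (peak Quinn at position 3): ranking walks positions 3-4-2-5-1, expanding outward from the peak — single-peaked.
Every ranking is single-peaked on this axis.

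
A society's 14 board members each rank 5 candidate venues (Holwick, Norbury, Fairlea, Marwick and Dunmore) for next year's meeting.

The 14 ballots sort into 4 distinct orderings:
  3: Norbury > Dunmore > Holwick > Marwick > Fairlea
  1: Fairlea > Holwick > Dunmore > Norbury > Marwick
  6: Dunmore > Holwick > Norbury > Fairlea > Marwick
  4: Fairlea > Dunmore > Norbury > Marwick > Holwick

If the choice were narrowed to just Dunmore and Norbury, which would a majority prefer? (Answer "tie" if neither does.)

Dunmore

Ballots ranking Dunmore above Norbury: 1 + 6 + 4 = 11.
Ballots ranking Norbury above Dunmore: 14 − 11 = 3.
Dunmore wins the head-to-head 11–3.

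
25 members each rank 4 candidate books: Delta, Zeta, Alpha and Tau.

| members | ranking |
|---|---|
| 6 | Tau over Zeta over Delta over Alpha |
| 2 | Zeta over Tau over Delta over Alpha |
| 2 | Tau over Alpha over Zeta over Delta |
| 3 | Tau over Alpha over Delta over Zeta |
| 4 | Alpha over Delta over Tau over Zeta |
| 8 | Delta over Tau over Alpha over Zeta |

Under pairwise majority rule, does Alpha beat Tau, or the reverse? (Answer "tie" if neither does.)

Tau

Ballots ranking Alpha above Tau: 4.
Ballots ranking Tau above Alpha: 25 − 4 = 21.
Tau wins the head-to-head 21–4.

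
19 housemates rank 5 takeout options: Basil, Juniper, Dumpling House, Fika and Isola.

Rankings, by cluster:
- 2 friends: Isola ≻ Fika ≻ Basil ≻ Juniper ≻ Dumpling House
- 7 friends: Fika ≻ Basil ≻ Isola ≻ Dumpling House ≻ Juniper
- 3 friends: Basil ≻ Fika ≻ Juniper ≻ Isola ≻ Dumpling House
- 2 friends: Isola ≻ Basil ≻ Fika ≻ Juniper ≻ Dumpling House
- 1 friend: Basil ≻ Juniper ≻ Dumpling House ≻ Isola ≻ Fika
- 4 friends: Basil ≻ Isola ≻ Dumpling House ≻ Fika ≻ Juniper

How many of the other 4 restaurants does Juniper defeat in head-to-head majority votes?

0

Juniper against each rival (19 friends):
Juniper vs Basil: Basil wins 19–0.
Juniper vs Dumpling House: Dumpling House, 11–8.
Juniper–Fika: Fika 18–1.
Juniper vs Isola: Juniper is ranked higher on 3+1 = 4 ballots, Isola on 15. Isola wins 15–4.
Juniper beats no one; loses to Basil, Dumpling House, Fika, Isola — 0 pairwise wins.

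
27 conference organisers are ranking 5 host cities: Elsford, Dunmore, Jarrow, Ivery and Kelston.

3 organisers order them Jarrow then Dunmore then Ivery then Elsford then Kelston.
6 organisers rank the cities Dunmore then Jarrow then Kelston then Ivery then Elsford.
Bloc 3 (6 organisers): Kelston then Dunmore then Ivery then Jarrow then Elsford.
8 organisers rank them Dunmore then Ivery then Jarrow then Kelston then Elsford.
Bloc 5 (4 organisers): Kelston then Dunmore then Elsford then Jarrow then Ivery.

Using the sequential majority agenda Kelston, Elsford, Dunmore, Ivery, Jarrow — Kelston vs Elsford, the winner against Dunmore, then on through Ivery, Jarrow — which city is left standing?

Round 1: Kelston vs Elsford — 24–3, Kelston advances.
Round 2: Kelston vs Dunmore — 10–17, Dunmore advances.
Round 3: Dunmore vs Ivery — 27–0, Dunmore advances.
Round 4: Dunmore vs Jarrow — 24–3, Dunmore advances.
Dunmore survives the agenda.

Dunmore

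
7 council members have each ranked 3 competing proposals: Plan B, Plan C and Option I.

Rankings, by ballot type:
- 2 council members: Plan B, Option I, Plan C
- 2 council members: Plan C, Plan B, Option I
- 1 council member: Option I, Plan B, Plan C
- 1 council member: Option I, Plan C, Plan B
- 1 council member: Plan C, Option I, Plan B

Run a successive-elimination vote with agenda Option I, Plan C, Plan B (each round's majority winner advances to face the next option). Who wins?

Plan B

Round 1: Option I vs Plan C — 4–3, Option I advances.
Round 2: Option I vs Plan B — 3–4, Plan B advances.
The agenda winner is Plan B.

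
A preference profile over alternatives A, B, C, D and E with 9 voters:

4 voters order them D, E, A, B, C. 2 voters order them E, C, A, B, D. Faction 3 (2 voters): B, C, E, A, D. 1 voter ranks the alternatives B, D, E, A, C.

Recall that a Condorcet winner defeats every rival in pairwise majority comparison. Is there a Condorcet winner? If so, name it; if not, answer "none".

none

Pairwise majorities:
A vs B: A wins 6–3.
A vs C: 4+1 = 5 for A, 4 for C — A by 5–4.
A vs D: D, 5–4.
A vs E: E wins 9–0.
B vs C: 7 to 2, B.
B vs D: 2+2+1 = 5 for B, 4 for D — B by 5–4.
B vs E: B preferred on 2+1 = 3 ballots; E wins 6–3.
C vs D: 2+2 = 4 for C, 5 for D — D by 5–4.
C vs E: E wins 7–2.
D vs E: D, 5–4.
No alternative is unbeaten: A loses to D; B loses to A; C loses to A; D loses to B; E loses to D. In particular A → B → D → A is a majority cycle — no Condorcet winner exists.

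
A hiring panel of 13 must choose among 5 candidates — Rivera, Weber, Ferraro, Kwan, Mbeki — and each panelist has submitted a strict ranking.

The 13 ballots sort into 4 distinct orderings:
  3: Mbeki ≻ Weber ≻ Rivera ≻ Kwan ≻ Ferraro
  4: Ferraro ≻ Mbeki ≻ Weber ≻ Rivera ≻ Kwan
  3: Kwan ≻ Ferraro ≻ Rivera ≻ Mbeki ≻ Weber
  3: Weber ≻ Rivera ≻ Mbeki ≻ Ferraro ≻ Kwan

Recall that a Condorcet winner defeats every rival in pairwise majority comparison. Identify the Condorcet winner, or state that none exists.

Ferraro

Check each pair by majority over 13 ballots:
Rivera–Weber: Weber 10–3.
Rivera vs Ferraro: Ferraro, 7–6.
Rivera–Kwan: Rivera 10–3.
Rivera vs Mbeki: Mbeki wins 7–6.
Weber vs Ferraro: Ferraro wins 7–6.
Weber vs Kwan: Weber, 10–3.
Weber vs Mbeki: Mbeki wins 10–3.
Ferraro–Kwan: Ferraro 7–6.
Ferraro vs Mbeki: Ferraro, 7–6.
Kwan vs Mbeki: Mbeki, 10–3.
Ferraro beats each of Rivera, Weber, Kwan, Mbeki — Ferraro is the Condorcet winner.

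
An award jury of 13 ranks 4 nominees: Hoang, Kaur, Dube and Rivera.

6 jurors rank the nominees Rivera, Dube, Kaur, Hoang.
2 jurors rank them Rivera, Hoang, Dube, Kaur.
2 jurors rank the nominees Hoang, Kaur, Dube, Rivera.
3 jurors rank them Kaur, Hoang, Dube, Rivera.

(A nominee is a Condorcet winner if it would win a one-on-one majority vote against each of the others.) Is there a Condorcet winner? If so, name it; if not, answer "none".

Rivera

Pairwise majorities:
Hoang vs Kaur: Kaur wins 9–4.
Hoang vs Dube: Hoang wins 7–6.
Hoang vs Rivera: 5 to 8, Rivera.
Kaur vs Dube: Dube, 8–5.
Kaur vs Rivera: Kaur is ranked higher on 2+3 = 5 ballots, Rivera on 8. Rivera wins 8–5.
Dube vs Rivera: Rivera wins 8–5.
Rivera defeats every rival head-to-head and is the Condorcet winner.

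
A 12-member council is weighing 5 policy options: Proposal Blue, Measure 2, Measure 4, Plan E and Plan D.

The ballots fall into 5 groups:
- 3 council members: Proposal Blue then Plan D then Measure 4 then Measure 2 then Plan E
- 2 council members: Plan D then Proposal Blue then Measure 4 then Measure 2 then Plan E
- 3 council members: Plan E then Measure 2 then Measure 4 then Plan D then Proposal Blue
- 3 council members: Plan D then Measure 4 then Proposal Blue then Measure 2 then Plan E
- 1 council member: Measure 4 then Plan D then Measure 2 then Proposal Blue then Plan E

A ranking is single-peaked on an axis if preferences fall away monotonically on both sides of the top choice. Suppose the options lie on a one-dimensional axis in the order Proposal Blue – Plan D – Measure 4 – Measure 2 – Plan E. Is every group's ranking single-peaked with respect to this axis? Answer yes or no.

yes

Axis positions: Proposal Blue=1, Plan D=2, Measure 4=3, Measure 2=4, Plan E=5.
Group 1 (peak Proposal Blue at position 1): ranking walks positions 1-2-3-4-5, expanding outward from the peak — single-peaked.
Group 2 (peak Plan D at position 2): ranking walks positions 2-1-3-4-5, expanding outward from the peak — single-peaked.
Group 3 (peak Plan E at position 5): ranking walks positions 5-4-3-2-1, expanding outward from the peak — single-peaked.
Group 4 (peak Plan D at position 2): ranking walks positions 2-3-1-4-5, expanding outward from the peak — single-peaked.
Group 5 (peak Measure 4 at position 3): ranking walks positions 3-2-4-1-5, expanding outward from the peak — single-peaked.
Every ranking is single-peaked on this axis.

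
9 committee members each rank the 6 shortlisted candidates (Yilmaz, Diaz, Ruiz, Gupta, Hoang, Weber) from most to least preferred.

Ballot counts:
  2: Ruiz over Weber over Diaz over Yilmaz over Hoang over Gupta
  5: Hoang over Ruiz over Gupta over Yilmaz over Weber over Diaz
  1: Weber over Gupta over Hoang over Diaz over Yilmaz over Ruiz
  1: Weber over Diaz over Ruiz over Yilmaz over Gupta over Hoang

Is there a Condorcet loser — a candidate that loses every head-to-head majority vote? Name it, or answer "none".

Head-to-head results (9 committee members):
Yilmaz vs Diaz: Yilmaz wins 5–4.
Yilmaz vs Ruiz: Ruiz, 8–1.
Yilmaz vs Gupta: 2+1 = 3 for Yilmaz, 6 for Gupta — Gupta by 6–3.
Yilmaz vs Hoang: 2+1 = 3 for Yilmaz, 6 for Hoang — Hoang by 6–3.
Yilmaz vs Weber: 5 for Yilmaz, 4 for Weber — Yilmaz by 5–4.
Diaz vs Ruiz: Ruiz wins 7–2.
Diaz–Gupta: Gupta 6–3.
Diaz vs Hoang: Diaz is ranked higher on 2+1 = 3 ballots, Hoang on 6. Hoang wins 6–3.
Diaz–Weber: Weber 9–0.
Ruiz vs Gupta: Ruiz wins 8–1.
Ruiz vs Hoang: Hoang, 6–3.
Ruiz vs Weber: Ruiz, 7–2.
Gupta vs Hoang: Hoang, 7–2.
Gupta vs Weber: 5 to 4, Gupta.
Hoang vs Weber: Hoang wins 5–4.
Diaz is beaten in every head-to-head and is the Condorcet loser.

Diaz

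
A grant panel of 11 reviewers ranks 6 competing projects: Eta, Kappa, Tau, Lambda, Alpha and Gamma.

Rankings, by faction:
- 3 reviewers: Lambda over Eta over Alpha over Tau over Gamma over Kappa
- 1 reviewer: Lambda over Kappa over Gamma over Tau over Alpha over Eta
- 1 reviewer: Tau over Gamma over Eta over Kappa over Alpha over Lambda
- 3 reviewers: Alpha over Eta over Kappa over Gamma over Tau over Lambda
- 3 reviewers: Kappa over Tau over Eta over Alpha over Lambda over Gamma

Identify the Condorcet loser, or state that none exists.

Pairwise majorities:
Eta vs Kappa: Eta wins 7–4.
Eta vs Tau: 6 to 5, Eta.
Eta vs Lambda: 7 to 4, Eta.
Eta vs Alpha: Eta, 7–4.
Eta vs Gamma: Eta, 9–2.
Kappa vs Tau: 7 to 4, Kappa.
Kappa vs Lambda: Kappa wins 7–4.
Kappa vs Alpha: Kappa is ranked higher on 1+1+3 = 5 ballots, Alpha on 6. Alpha wins 6–5.
Kappa vs Gamma: Kappa wins 7–4.
Tau vs Lambda: Tau wins 7–4.
Tau vs Alpha: 5 to 6, Alpha.
Tau vs Gamma: Tau wins 7–4.
Lambda vs Alpha: Alpha wins 7–4.
Lambda vs Gamma: 3+1+3 = 7 for Lambda, 4 for Gamma — Lambda by 7–4.
Alpha vs Gamma: Alpha, 9–2.
Gamma loses to every other project — it is the Condorcet loser.

Gamma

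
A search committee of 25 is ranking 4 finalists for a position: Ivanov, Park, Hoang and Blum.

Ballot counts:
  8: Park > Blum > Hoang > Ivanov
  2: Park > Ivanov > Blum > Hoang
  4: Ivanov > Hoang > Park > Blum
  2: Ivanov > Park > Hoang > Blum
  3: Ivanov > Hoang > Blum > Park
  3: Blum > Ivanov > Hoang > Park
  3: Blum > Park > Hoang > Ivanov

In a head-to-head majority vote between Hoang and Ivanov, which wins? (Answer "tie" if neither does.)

Ballots ranking Hoang above Ivanov: 8 + 3 = 11.
Ballots ranking Ivanov above Hoang: 25 − 11 = 14.
Ivanov wins the head-to-head 14–11.

Ivanov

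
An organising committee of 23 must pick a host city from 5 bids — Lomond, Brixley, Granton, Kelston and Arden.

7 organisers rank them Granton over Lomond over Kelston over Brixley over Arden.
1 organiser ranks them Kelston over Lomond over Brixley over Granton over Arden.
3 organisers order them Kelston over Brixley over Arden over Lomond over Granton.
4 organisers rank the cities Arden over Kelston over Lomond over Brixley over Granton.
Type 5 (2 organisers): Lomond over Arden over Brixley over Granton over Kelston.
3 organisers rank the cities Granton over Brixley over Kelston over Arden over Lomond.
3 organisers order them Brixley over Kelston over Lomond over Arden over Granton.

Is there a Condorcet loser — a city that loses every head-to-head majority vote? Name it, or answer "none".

Pairwise majorities:
Lomond vs Brixley: 7+1+4+2 = 14 for Lomond, 9 for Brixley — Lomond by 14–9.
Lomond vs Granton: Lomond, 13–10.
Lomond–Kelston: Kelston 14–9.
Lomond vs Arden: Lomond is ranked higher on 7+1+2+3 = 13 ballots, Arden on 10. Lomond wins 13–10.
Brixley vs Granton: Brixley wins 13–10.
Brixley–Kelston: Kelston 15–8.
Brixley vs Arden: Brixley, 17–6.
Granton vs Kelston: 7+2+3 = 12 for Granton, 11 for Kelston — Granton by 12–11.
Granton vs Arden: Arden wins 12–11.
Kelston vs Arden: 17 to 6, Kelston.
Each city has at least one pairwise win (Lomond beats Brixley; Brixley beats Granton; Granton beats Kelston; Kelston beats Lomond; Arden beats Granton) — no Condorcet loser.

none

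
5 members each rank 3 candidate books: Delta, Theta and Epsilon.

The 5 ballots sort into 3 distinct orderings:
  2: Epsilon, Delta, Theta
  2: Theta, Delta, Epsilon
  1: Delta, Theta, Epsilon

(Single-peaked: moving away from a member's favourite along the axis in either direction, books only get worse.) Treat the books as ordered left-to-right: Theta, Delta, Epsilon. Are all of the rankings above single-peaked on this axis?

Axis positions: Theta=1, Delta=2, Epsilon=3.
Faction 1 (peak Epsilon at position 3): ranking walks positions 3-2-1, expanding outward from the peak — single-peaked.
Faction 2 (peak Theta at position 1): ranking walks positions 1-2-3, expanding outward from the peak — single-peaked.
Faction 3 (peak Delta at position 2): ranking walks positions 2-1-3, expanding outward from the peak — single-peaked.
Every ranking is single-peaked on this axis.

yes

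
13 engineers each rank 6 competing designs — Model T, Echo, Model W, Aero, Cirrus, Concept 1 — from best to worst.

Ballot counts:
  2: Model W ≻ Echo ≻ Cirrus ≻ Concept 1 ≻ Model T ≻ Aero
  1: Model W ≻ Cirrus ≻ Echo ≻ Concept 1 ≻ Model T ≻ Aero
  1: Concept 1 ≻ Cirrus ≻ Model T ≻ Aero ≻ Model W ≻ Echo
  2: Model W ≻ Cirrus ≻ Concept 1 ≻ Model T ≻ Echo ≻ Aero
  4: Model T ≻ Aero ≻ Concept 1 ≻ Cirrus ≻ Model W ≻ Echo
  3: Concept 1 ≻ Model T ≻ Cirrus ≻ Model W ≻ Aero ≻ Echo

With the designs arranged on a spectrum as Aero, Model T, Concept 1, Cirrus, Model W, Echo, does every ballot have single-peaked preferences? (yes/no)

Axis positions: Aero=1, Model T=2, Concept 1=3, Cirrus=4, Model W=5, Echo=6.
Bloc 1 (peak Model W at position 5): ranking walks positions 5-6-4-3-2-1, expanding outward from the peak — single-peaked.
Bloc 2 (peak Model W at position 5): ranking walks positions 5-4-6-3-2-1, expanding outward from the peak — single-peaked.
Bloc 3 (peak Concept 1 at position 3): ranking walks positions 3-4-2-1-5-6, expanding outward from the peak — single-peaked.
Bloc 4 (peak Model W at position 5): ranking walks positions 5-4-3-2-6-1, expanding outward from the peak — single-peaked.
Bloc 5 (peak Model T at position 2): ranking walks positions 2-1-3-4-5-6, expanding outward from the peak — single-peaked.
Bloc 6 (peak Concept 1 at position 3): ranking walks positions 3-2-4-5-1-6, expanding outward from the peak — single-peaked.
Every ranking is single-peaked on this axis.

yes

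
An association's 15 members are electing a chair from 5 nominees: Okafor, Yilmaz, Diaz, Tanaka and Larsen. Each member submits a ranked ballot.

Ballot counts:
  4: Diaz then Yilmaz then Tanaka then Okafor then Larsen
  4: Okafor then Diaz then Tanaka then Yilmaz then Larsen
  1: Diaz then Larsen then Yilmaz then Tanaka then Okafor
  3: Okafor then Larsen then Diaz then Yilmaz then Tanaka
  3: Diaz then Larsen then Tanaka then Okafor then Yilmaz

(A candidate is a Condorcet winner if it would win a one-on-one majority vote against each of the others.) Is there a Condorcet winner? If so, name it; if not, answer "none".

Head-to-head results (15 voters):
Okafor vs Yilmaz: Okafor is ranked higher on 4+3+3 = 10 ballots, Yilmaz on 5. Okafor wins 10–5.
Okafor–Diaz: Diaz 8–7.
Okafor–Tanaka: Tanaka 8–7.
Okafor–Larsen: Okafor 11–4.
Yilmaz vs Diaz: Yilmaz is ranked higher on 0 ballots, Diaz on 15. Diaz wins 15–0.
Yilmaz vs Tanaka: 8 to 7, Yilmaz.
Yilmaz vs Larsen: Yilmaz preferred on 4+4 = 8 ballots; Yilmaz wins 8–7.
Diaz–Tanaka: Diaz 15–0.
Diaz vs Larsen: 12 to 3, Diaz.
Tanaka vs Larsen: 4+4 = 8 for Tanaka, 7 for Larsen — Tanaka by 8–7.
Only Diaz has no losses; Diaz is the Condorcet winner.

Diaz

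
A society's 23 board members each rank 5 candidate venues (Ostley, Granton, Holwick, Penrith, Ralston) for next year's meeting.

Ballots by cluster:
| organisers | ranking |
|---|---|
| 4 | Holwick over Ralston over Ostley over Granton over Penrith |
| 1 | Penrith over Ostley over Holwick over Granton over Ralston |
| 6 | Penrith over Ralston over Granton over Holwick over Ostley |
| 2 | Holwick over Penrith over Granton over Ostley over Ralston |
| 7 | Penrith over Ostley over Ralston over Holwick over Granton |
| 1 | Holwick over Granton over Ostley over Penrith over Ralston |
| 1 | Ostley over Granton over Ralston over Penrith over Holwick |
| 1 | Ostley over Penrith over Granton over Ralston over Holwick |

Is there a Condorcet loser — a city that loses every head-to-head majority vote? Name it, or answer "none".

Granton

Pairwise majorities:
Ostley vs Granton: Ostley is ranked higher on 4+1+7+1+1 = 14 ballots, Granton on 9. Ostley wins 14–9.
Ostley vs Holwick: Ostley is ranked higher on 1+7+1+1 = 10 ballots, Holwick on 13. Holwick wins 13–10.
Ostley vs Penrith: Ostley is ranked higher on 4+1+1+1 = 7 ballots, Penrith on 16. Penrith wins 16–7.
Ostley vs Ralston: Ostley is ranked higher on 1+2+7+1+1+1 = 13 ballots, Ralston on 10. Ostley wins 13–10.
Granton vs Holwick: Holwick, 15–8.
Granton vs Penrith: Penrith wins 17–6.
Granton vs Ralston: 1+2+1+1+1 = 6 for Granton, 17 for Ralston — Ralston by 17–6.
Holwick vs Penrith: Holwick preferred on 4+2+1 = 7 ballots; Penrith wins 16–7.
Holwick vs Ralston: Holwick is ranked higher on 4+1+2+1 = 8 ballots, Ralston on 15. Ralston wins 15–8.
Penrith vs Ralston: 18 to 5, Penrith.
Granton is beaten in every head-to-head and is the Condorcet loser.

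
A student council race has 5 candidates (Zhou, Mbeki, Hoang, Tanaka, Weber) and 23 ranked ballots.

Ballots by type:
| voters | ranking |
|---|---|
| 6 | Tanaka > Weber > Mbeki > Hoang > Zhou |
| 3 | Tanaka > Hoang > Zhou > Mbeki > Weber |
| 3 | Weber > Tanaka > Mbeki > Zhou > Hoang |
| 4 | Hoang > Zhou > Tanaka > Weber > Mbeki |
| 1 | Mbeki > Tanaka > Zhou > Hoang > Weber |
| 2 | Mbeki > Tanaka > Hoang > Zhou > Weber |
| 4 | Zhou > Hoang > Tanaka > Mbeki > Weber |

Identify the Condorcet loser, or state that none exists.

Head-to-head results (23 voters):
Zhou vs Mbeki: 11 to 12, Mbeki.
Zhou vs Hoang: Hoang, 15–8.
Zhou vs Tanaka: 4+4 = 8 for Zhou, 15 for Tanaka — Tanaka by 15–8.
Zhou vs Weber: Zhou wins 14–9.
Mbeki vs Hoang: Mbeki, 12–11.
Mbeki–Tanaka: Tanaka 20–3.
Mbeki vs Weber: Mbeki is ranked higher on 3+1+2+4 = 10 ballots, Weber on 13. Weber wins 13–10.
Hoang–Tanaka: Tanaka 15–8.
Hoang vs Weber: Hoang is ranked higher on 3+4+1+2+4 = 14 ballots, Weber on 9. Hoang wins 14–9.
Tanaka vs Weber: 6+3+4+1+2+4 = 20 for Tanaka, 3 for Weber — Tanaka by 20–3.
Each candidate has at least one pairwise win (Zhou beats Weber; Mbeki beats Zhou; Hoang beats Zhou; Tanaka beats Zhou; Weber beats Mbeki) — no Condorcet loser.

none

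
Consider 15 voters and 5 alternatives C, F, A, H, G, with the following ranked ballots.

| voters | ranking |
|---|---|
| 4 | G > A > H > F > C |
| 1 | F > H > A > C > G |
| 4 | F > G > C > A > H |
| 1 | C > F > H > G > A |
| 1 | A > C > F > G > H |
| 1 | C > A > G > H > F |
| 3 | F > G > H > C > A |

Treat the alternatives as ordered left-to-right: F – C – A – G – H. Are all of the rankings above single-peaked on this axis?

no

Axis positions: F=1, C=2, A=3, G=4, H=5.
Bloc 1: ranking walks positions 4-3-5-1-2; F is ranked above C even though C lies between F and the peak G on the axis — preferences dip and rise again. Not single-peaked.
Bloc 2: ranking walks positions 1-5-3-2-4; H is ranked above C even though C lies between H and the peak F on the axis — preferences dip and rise again. Not single-peaked.
Bloc 3: ranking walks positions 1-4-2-3-5; G is ranked above C even though C lies between G and the peak F on the axis — preferences dip and rise again. Not single-peaked.
Bloc 4: ranking walks positions 2-1-5-4-3; H is ranked above A even though A lies between H and the peak C on the axis — preferences dip and rise again. Not single-peaked.
Bloc 5 (peak A at position 3): ranking walks positions 3-2-1-4-5, expanding outward from the peak — single-peaked.
Bloc 6 (peak C at position 2): ranking walks positions 2-3-4-5-1, expanding outward from the peak — single-peaked.
Bloc 7: ranking walks positions 1-4-5-2-3; G is ranked above C even though C lies between G and the peak F on the axis — preferences dip and rise again. Not single-peaked.
Bloc 1 violates single-peakedness, so the profile is not single-peaked on this axis.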